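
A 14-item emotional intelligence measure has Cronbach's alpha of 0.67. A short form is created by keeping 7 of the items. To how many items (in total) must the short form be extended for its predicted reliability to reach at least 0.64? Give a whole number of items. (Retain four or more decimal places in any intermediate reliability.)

13

First, r for the 7-item form: n = 7/14 = 0.5000, so r_7 = 0.5000·0.67/(1 + (0.5000 − 1)·0.67) = 0.5038
Length factor from the short form to reach 0.64: n' = 0.64(1 − 0.5038) / [0.5038(1 − 0.64)] ≈ 1.7510
Total items = 1.7510 × 7 = 12.26, rounded up to 13.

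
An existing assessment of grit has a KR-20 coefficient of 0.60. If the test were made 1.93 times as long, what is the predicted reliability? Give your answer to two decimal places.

0.74

By Spearman-Brown, r_new = n r / (1 + (n − 1) r).
r_new = 1.93·0.60 / [1 + (1.93 − 1)·0.60]
     = 1.1580 / 1.5580 = 0.7433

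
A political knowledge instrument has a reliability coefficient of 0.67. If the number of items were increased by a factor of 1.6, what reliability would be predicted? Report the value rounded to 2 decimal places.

By Spearman-Brown, r_new = n r / (1 + (n − 1) r).
r_new = 1.6·0.67 / [1 + (1.6 − 1)·0.67]
r_new = 1.0720 / 1.4020 ≈ 0.7646

0.76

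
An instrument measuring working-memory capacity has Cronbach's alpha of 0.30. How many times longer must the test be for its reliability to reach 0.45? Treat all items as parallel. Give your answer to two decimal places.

Rearranging the Spearman-Brown formula for n,
n = r*(1 − r) / [ r (1 − r*) ]
n = 0.45 × (1 − 0.30) / [ 0.30 × (1 − 0.45) ]
n = 0.3150 / 0.1650 ≈ 1.9091

1.91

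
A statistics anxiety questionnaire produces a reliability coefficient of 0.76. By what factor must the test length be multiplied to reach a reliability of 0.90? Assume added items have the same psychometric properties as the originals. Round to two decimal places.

2.84

Rearranging the Spearman-Brown formula for n,
n = r*(1 − r) / [ r (1 − r*) ]
n = [0.90 × 0.24] / [0.76 × 0.10]
  = 0.2160 / 0.0760 = 2.8421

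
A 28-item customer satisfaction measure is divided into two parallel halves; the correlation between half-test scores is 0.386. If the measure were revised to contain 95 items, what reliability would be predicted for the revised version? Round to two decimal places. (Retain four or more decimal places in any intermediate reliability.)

0.81

Full-test reliability from the split-half r: r_full = 2(0.386)/(1 + 0.386) = 0.5570
Then adjust to 95 items: n = 95/28 = 3.3929
r_new = n·r_full / (1 + (n − 1)·r_full) = 1.8898 / 2.3328 ≈ 0.8101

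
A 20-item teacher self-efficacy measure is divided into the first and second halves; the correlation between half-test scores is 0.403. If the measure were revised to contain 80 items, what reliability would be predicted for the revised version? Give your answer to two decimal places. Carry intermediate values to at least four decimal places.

0.84

Full-test reliability from the split-half r: r_full = 2(0.403)/(1 + 0.403) = 0.5745
Then adjust to 80 items: n = 80/20 = 4.0000
r_new = n·r_full / (1 + (n − 1)·r_full) = 2.2980 / 2.7235 ≈ 0.8438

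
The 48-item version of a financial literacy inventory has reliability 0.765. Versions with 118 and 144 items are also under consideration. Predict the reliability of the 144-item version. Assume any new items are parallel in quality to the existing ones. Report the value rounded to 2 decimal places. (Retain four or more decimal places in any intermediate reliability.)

Only the ratio of lengths matters: n = 144/48 = 3.0000
r_{144} = n·r / (1 + (n − 1)·r) = 2.2950 / 2.5300 ≈ 0.9071

0.91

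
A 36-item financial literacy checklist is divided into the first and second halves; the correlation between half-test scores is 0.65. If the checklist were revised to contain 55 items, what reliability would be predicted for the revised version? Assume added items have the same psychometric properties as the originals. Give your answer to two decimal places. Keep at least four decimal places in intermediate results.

0.85

First correct the split-half correlation to full-test reliability: r_full = 2 × 0.65 / (1 + 0.65) ≈ 0.7879
Then adjust to 55 items: n = 55/36 = 1.5278
r_new = n·r_full / (1 + (n − 1)·r_full) = 1.2038 / 1.4159 ≈ 0.8502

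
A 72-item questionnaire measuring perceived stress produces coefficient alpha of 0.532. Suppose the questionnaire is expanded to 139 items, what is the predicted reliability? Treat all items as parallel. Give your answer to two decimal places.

The new length is 139/72 = 1.9306 times the old.
Apply the Spearman-Brown prophecy formula, r' = nr / [1 + (n − 1)r]:
r_new = (1.9306 × 0.532) / (1 + (1.9306 − 1) × 0.532)
r_new = 1.0271 / 1.4951 ≈ 0.6870

0.69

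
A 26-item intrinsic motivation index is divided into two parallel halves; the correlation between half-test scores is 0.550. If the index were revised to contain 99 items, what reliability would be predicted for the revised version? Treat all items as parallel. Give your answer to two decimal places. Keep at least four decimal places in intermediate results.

0.90

First correct the split-half correlation to full-test reliability: r_full = 2 × 0.550 / (1 + 0.550) ≈ 0.7097
Length factor from 26 to 99 items: n = 99/26 = 3.8077
r_new = n·r_full / (1 + (n − 1)·r_full) = 2.7023 / 2.9926 ≈ 0.9030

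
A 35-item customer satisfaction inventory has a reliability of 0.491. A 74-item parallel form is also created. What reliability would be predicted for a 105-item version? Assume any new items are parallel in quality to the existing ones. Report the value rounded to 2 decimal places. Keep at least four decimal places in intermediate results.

Only the ratio of lengths matters: n = 105/35 = 3.0000
r_{105} = n·r / (1 + (n − 1)·r) = 1.4730 / 1.9820 ≈ 0.7432

0.74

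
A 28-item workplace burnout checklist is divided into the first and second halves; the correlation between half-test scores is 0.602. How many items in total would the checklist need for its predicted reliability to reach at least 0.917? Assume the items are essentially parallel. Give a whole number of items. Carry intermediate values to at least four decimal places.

r_full = 2(0.602)/(1 + 0.602) = 0.7516
n = r_tgt(1 − r_full) / [r_full(1 − r_tgt)] = 0.917 × 0.2484 / (0.7516 × 0.083) ≈ 3.6514
Items = 3.6514 × 28 ≈ 102.24 → 103

103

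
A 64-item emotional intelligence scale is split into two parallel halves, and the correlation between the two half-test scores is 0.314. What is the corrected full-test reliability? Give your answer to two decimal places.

r_full = 2r_hh / (1 + r_hh) = 2 × 0.314 / (1 + 0.314)
       = 0.6280 / 1.3140 = 0.4779

0.48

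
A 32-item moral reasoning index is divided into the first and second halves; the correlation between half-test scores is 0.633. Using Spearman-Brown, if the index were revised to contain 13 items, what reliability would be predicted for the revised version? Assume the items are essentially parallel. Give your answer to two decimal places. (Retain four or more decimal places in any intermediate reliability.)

Spearman-Brown correction (n = 2): r_full = 2·0.633/(1 + 0.633) = 0.7753
Then adjust to 13 items: n = 13/32 = 0.4062
r_new = n·r_full / (1 + (n − 1)·r_full) = 0.3149 / 0.5396 ≈ 0.5836

0.58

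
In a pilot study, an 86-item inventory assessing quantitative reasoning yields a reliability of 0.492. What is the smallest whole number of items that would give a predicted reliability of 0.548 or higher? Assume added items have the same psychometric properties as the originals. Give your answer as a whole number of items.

n = [0.548 × 0.508] / [0.492 × 0.452]
n = 0.278384 / 0.222384 ≈ 1.2518
Items needed = n × 86 = 1.2518 × 86 ≈ 107.65 → round up to 108

108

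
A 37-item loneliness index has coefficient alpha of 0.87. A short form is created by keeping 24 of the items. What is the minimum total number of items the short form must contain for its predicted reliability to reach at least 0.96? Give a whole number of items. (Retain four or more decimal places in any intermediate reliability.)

133

First, r for the 24-item form: n = 24/37 = 0.6486, so r_24 = 0.6486·0.87/(1 + (0.6486 − 1)·0.87) = 0.8128
Length factor from the short form to reach 0.96: n' = 0.96(1 − 0.8128) / [0.8128(1 − 0.96)] ≈ 5.5276
Total items = 5.5276 × 24 = 132.66, rounded up to 133.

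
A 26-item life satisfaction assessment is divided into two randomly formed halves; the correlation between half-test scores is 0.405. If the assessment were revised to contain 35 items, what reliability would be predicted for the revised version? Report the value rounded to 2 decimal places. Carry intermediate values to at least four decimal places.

0.65

Full-test reliability from the split-half r: r_full = 2(0.405)/(1 + 0.405) = 0.5765
Then adjust to 35 items: n = 35/26 = 1.3462
r_new = n·r_full / (1 + (n − 1)·r_full) = 0.7761 / 1.1996 ≈ 0.6470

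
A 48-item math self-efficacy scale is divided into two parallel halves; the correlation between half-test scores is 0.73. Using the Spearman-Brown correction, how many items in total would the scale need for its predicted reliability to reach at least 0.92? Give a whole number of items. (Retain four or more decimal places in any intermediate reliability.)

Corrected full-test reliability: r_full = 2 × 0.73 / (1 + 0.73) ≈ 0.8439
Solve Spearman-Brown for n: n = 0.92(1 − 0.8439) / [0.8439(1 − 0.92)] = 2.1272
Required items = 2.1272 × 48 = 102.11, so 103 items.

103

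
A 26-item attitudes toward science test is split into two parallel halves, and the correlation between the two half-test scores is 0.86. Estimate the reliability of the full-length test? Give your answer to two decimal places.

r_full = 2r_hh / (1 + r_hh) = 2 × 0.86 / (1 + 0.86)
r_full = 1.7200 / 1.8600 ≈ 0.9247

0.92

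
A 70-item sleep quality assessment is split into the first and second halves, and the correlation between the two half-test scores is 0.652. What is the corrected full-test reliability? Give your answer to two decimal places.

Apply the Spearman-Brown correction with n = 2:
r_full = 2(0.652) / (1 + 0.652)
r_full = 1.3040 / 1.6520 ≈ 0.7893

0.79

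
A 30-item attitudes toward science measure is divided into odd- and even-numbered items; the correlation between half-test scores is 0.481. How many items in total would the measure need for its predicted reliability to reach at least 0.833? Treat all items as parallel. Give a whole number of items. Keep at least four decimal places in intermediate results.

r_full = 2(0.481)/(1 + 0.481) = 0.6496
Solve Spearman-Brown for n: n = 0.833(1 − 0.6496) / [0.6496(1 − 0.833)] = 2.6906
Items = 2.6906 × 30 ≈ 80.72 → 81

81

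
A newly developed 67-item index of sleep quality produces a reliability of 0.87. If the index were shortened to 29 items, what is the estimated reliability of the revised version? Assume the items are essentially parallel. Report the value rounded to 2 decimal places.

0.74

The new length is 29/67 = 0.4328 times the old.
By Spearman-Brown, r_new = n r / (1 + (n − 1) r).
r_new = 0.4328·0.87 / [1 + (0.4328 − 1)·0.87]
     = 0.3765 / 0.5065 = 0.7433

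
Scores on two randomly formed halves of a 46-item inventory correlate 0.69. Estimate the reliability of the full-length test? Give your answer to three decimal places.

The full test is twice the length of either half (n = 2).
r_full = 2(0.69) / (1 + 0.69)
r_full = 1.3800 / 1.6900 ≈ 0.8166

0.817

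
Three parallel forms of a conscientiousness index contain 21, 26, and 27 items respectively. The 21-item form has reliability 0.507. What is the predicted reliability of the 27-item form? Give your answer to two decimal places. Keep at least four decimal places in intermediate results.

0.57

The 26-item form is not needed; work directly from the 21-item form with n = 27/21 = 1.2857.
r_{27} = n·r / (1 + (n − 1)·r) = 0.6518 / 1.1448 ≈ 0.5694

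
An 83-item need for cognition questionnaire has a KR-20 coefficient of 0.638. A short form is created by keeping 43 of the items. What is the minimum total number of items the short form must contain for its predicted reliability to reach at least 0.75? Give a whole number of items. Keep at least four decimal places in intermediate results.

142

Short-form reliability: n = 43/83 = 0.5181; r_43 = n·r/(1+(n−1)r) ≈ 0.4773
Then solve for n' with r_old = 0.4773, r_target = 0.75: n' = 0.75(1 − 0.4773)/[0.4773(1 − 0.75)] = 3.2854
Total items = 3.2854 × 43 = 141.27, rounded up to 142.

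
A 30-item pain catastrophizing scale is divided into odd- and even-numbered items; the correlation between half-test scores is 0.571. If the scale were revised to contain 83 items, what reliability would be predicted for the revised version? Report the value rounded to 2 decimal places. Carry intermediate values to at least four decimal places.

0.88

Full-test reliability from the split-half r: r_full = 2(0.571)/(1 + 0.571) = 0.7269
Then adjust to 83 items: n = 83/30 = 2.7667
r_new = n·r_full / (1 + (n − 1)·r_full) = 2.0111 / 2.2842 ≈ 0.8804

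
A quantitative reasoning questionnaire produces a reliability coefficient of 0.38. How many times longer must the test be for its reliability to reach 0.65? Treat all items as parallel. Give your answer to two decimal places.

Invert Spearman-Brown to solve for n:
n = r_target (1 − r_old) / [ r_old (1 − r_target) ]
n = [0.65 × 0.62] / [0.38 × 0.35]
n = 0.4030 / 0.1330 ≈ 3.0301

3.03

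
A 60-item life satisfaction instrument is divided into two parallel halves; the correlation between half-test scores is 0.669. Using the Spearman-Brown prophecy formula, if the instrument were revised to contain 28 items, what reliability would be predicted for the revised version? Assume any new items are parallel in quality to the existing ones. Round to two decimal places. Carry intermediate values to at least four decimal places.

0.65

Spearman-Brown correction (n = 2): r_full = 2·0.669/(1 + 0.669) = 0.8017
Then adjust to 28 items: n = 28/60 = 0.4667
r_new = n·r_full / (1 + (n − 1)·r_full) = 0.3742 / 0.5725 ≈ 0.6536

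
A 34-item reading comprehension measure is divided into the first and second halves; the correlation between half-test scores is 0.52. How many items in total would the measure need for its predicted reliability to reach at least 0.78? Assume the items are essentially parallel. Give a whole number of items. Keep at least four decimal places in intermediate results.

56

r_full = 2(0.52)/(1 + 0.52) = 0.6842
Solve Spearman-Brown for n: n = 0.78(1 − 0.6842) / [0.6842(1 − 0.78)] = 1.6364
Items = 1.6364 × 34 ≈ 55.64 → 56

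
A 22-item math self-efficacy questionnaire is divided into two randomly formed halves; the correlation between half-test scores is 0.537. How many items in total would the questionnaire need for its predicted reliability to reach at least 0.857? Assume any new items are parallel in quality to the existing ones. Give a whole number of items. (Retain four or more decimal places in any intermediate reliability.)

57

Corrected full-test reliability: r_full = 2 × 0.537 / (1 + 0.537) ≈ 0.6988
n = r_tgt(1 − r_full) / [r_full(1 − r_tgt)] = 0.857 × 0.3012 / (0.6988 × 0.143) ≈ 2.5831
Items = 2.5831 × 22 ≈ 56.83 → 57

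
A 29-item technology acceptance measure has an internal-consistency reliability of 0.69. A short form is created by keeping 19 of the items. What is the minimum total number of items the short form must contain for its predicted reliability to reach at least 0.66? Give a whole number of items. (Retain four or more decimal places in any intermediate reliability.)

Short-form reliability: n = 19/29 = 0.6552; r_19 = n·r/(1+(n−1)r) ≈ 0.5932
Length factor from the short form to reach 0.66: n' = 0.66(1 − 0.5932) / [0.5932(1 − 0.66)] ≈ 1.3312
Total items = 1.3312 × 19 = 25.29, rounded up to 26.

26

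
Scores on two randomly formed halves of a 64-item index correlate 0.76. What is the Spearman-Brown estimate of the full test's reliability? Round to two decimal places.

Apply the Spearman-Brown correction with n = 2:
r_full = 2r_hh / (1 + r_hh) = 2 × 0.76 / (1 + 0.76)
r_full = 1.5200 / 1.7600 ≈ 0.8636

0.86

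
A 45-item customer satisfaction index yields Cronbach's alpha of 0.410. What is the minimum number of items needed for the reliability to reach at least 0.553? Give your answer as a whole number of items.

n = 0.553 × (1 − 0.410) / [ 0.410 × (1 − 0.553) ]
n = 0.326270 / 0.183270 ≈ 1.7803
1.7803 × 45 = 80.11 → 81 items

81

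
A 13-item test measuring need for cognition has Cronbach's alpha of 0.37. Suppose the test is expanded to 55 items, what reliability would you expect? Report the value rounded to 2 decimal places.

The new length is 55/13 = 4.2308 times the old.
By Spearman-Brown, r_new = n r / (1 + (n − 1) r).
r_new = (4.2308 × 0.37) / (1 + (4.2308 − 1) × 0.37)
r_new = 1.5654 / 2.1954 ≈ 0.7130

0.71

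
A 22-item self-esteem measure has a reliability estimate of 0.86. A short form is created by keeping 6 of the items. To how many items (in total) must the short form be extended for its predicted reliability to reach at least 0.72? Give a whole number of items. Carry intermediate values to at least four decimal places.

Short-form reliability: n = 6/22 = 0.2727; r_6 = n·r/(1+(n−1)r) ≈ 0.6262
Then solve for n' with r_old = 0.6262, r_target = 0.72: n' = 0.72(1 − 0.6262)/[0.6262(1 − 0.72)] = 1.5350
Items = 1.5350 × 6 ≈ 9.21 → 10

10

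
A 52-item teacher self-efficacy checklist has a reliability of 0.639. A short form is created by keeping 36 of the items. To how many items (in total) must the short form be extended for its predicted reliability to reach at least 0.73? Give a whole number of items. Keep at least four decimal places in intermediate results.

First, r for the 36-item form: n = 36/52 = 0.6923, so r_36 = 0.6923·0.639/(1 + (0.6923 − 1)·0.639) = 0.5506
Length factor from the short form to reach 0.73: n' = 0.73(1 − 0.5506) / [0.5506(1 − 0.73)] ≈ 2.2068
Total items = 2.2068 × 36 = 79.44, rounded up to 80.

80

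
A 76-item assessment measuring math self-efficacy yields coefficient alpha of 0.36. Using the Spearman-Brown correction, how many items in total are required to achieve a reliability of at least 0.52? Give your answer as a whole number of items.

147

Spearman-Brown solved for the length factor n:
n = r*(1 − r) / [ r (1 − r*) ]
n = 0.52 × (1 − 0.36) / [ 0.36 × (1 − 0.52) ]
n = 0.3328 / 0.1728 ≈ 1.9259
So the test needs 1.9259 × 76 ≈ 146.37 items; rounding up, 147.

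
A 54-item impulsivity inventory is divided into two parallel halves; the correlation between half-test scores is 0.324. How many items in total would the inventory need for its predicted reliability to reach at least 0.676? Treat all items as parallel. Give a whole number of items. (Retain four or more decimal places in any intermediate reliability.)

118

r_full = 2(0.324)/(1 + 0.324) = 0.4894
Solve Spearman-Brown for n: n = 0.676(1 − 0.4894) / [0.4894(1 − 0.676)] = 2.1768
Required items = 2.1768 × 54 = 117.55, so 118 items.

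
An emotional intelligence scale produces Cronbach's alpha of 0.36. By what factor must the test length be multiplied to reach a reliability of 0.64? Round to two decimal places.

Invert Spearman-Brown to solve for n:
n = r*(1 − r) / [ r (1 − r*) ]
n = 0.64(1 − 0.36) / [0.36(1 − 0.64)]
n = 0.4096 / 0.1296 ≈ 3.1605

3.16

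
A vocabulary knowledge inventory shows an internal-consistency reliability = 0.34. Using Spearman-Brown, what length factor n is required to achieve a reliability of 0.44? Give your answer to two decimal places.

Spearman-Brown solved for the length factor n:
n = r_target (1 − r_old) / [ r_old (1 − r_target) ]
n = 0.44(1 − 0.34) / [0.34(1 − 0.44)]
n = 0.2904 / 0.1904 ≈ 1.5252

1.53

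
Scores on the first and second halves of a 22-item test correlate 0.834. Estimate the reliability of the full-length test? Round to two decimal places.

Each half is half the length of the full test, so the full test is n = 2 times a half.
r_full = 2(0.834) / (1 + 0.834)
       = 1.6680 / 1.8340 = 0.9095

0.91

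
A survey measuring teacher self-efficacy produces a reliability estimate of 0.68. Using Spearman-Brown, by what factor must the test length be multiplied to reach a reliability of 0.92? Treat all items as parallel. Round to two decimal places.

n = [0.92 × 0.32] / [0.68 × 0.08]
n = 0.2944 / 0.0544 ≈ 5.4118

5.41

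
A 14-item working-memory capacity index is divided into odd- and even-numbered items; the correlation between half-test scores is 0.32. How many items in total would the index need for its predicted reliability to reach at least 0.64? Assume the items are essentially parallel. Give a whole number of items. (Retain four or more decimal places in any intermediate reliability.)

27

r_full = 2(0.32)/(1 + 0.32) = 0.4848
Solve Spearman-Brown for n: n = 0.64(1 − 0.4848) / [0.4848(1 − 0.64)] = 1.8893
Items = 1.8893 × 14 ≈ 26.45 → 27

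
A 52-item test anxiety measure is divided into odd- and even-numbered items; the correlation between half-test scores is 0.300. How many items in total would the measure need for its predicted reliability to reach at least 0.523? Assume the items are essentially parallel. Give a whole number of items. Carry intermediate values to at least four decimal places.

Corrected full-test reliability: r_full = 2 × 0.300 / (1 + 0.300) ≈ 0.4615
Solve Spearman-Brown for n: n = 0.523(1 − 0.4615) / [0.4615(1 − 0.523)] = 1.2794
Required items = 1.2794 × 52 = 66.53, so 67 items.

67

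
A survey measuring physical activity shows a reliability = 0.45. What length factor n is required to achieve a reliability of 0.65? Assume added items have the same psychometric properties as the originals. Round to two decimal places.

n = 0.65 × (1 − 0.45) / [ 0.45 × (1 − 0.65) ]
  = 0.3575 / 0.1575 = 2.2698

2.27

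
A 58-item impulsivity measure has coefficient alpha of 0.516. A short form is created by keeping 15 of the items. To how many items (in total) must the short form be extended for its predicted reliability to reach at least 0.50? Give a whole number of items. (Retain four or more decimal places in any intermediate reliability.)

First, r for the 15-item form: n = 15/58 = 0.2586, so r_15 = 0.2586·0.516/(1 + (0.2586 − 1)·0.516) = 0.2161
Length factor from the short form to reach 0.50: n' = 0.50(1 − 0.2161) / [0.2161(1 − 0.50)] ≈ 3.6275
Items = 3.6275 × 15 ≈ 54.41 → 55

55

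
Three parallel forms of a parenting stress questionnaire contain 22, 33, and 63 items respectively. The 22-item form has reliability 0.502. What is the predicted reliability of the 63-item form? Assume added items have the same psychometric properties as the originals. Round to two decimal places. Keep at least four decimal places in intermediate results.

0.74

The 33-item form is not needed; work directly from the 22-item form with n = 63/22 = 2.8636.
r_{63} = n·r / (1 + (n − 1)·r) = 1.4375 / 1.9355 ≈ 0.7427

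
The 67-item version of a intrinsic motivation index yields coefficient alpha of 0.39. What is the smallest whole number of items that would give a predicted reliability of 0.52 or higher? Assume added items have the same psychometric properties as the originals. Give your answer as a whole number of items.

n = 0.52 × (1 − 0.39) / [ 0.39 × (1 − 0.52) ]
n = 0.3172 / 0.1872 ≈ 1.6944
Items needed = n × 67 = 1.6944 × 67 ≈ 113.52 → round up to 114

114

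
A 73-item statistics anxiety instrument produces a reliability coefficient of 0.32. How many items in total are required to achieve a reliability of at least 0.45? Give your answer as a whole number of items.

127

Invert Spearman-Brown to solve for n:
n = r*(1 − r) / [ r (1 − r*) ]
n = 0.45 × (1 − 0.32) / [ 0.32 × (1 − 0.45) ]
n = 0.3060 / 0.1760 ≈ 1.7386
Items needed = n × 73 = 1.7386 × 73 ≈ 126.92 → round up to 127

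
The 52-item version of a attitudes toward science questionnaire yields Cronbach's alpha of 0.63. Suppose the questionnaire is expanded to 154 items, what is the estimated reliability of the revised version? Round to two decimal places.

0.83

The new length is 154/52 = 2.9615 times the old.
r_new = (2.9615 × 0.63) / (1 + (2.9615 − 1) × 0.63)
     = 1.8657 / 2.2357 = 0.8345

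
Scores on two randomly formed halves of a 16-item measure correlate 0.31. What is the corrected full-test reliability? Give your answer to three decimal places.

Each half is half the length of the full test, so the full test is n = 2 times a half.
r_full = 2r_hh / (1 + r_hh) = 2 × 0.31 / (1 + 0.31)
       = 0.6200 / 1.3100 = 0.4733

0.473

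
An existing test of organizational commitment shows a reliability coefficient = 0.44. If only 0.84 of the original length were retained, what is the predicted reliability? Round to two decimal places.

r_new = 0.84·0.44 / [1 + (0.84 − 1)·0.44]
     = 0.3696 / 0.9296 = 0.3976

0.40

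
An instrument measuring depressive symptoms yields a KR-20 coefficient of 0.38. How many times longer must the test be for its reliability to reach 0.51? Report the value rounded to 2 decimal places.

1.70

Rearranging the Spearman-Brown formula for n,
n = r*(1 − r) / [ r (1 − r*) ]
n = 0.51 × (1 − 0.38) / [ 0.38 × (1 − 0.51) ]
  = 0.3162 / 0.1862 = 1.6982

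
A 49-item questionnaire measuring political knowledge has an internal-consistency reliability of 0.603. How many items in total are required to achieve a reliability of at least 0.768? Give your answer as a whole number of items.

Spearman-Brown solved for the length factor n:
n = r*(1 − r) / [ r (1 − r*) ]
n = [0.768 × 0.397] / [0.603 × 0.232]
n = 0.304896 / 0.139896 ≈ 2.1794
Items needed = n × 49 = 2.1794 × 49 ≈ 106.79 → round up to 107

107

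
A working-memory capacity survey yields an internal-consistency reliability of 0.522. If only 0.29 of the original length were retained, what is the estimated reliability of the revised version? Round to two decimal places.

r_new = 0.29·0.522 / [1 + (0.29 − 1)·0.522]
     = 0.1514 / 0.6294 = 0.2405

0.24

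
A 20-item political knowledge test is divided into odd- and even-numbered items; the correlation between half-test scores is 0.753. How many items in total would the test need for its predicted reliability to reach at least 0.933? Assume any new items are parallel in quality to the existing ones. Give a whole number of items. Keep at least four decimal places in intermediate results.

46

r_full = 2(0.753)/(1 + 0.753) = 0.8591
n = r_tgt(1 − r_full) / [r_full(1 − r_tgt)] = 0.933 × 0.1409 / (0.8591 × 0.067) ≈ 2.2839
Required items = 2.2839 × 20 = 45.68, so 46 items.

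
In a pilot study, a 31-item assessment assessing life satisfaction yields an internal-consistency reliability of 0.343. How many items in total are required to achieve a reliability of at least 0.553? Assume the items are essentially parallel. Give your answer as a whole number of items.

n = [0.553 × 0.657] / [0.343 × 0.447]
n = 0.363321 / 0.153321 ≈ 2.3697
Items needed = n × 31 = 2.3697 × 31 ≈ 73.46 → round up to 74

74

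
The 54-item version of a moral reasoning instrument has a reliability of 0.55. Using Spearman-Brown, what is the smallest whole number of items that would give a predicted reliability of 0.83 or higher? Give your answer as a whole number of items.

Invert Spearman-Brown to solve for n:
n = r_target (1 − r_old) / [ r_old (1 − r_target) ]
n = [0.83 × 0.45] / [0.55 × 0.17]
  = 0.3735 / 0.0935 = 3.9947
3.9947 × 54 = 215.71 → 216 items

216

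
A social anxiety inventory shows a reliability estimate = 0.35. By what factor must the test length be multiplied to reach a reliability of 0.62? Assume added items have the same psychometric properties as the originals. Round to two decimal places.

3.03

Invert Spearman-Brown to solve for n:
n = r_target (1 − r_old) / [ r_old (1 − r_target) ]
n = [0.62 × 0.65] / [0.35 × 0.38]
  = 0.4030 / 0.1330 = 3.0301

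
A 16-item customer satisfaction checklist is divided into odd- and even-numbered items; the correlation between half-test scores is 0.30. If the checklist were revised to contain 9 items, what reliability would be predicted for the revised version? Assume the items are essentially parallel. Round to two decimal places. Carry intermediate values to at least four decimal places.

Full-test reliability from the split-half r: r_full = 2(0.30)/(1 + 0.30) = 0.4615
Length factor from 16 to 9 items: n = 9/16 = 0.5625
r_new = n·r_full / (1 + (n − 1)·r_full) = 0.2596 / 0.7981 ≈ 0.3253

0.33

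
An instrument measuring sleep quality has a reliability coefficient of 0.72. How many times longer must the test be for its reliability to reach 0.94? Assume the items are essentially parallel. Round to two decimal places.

6.09

n = 0.94(1 − 0.72) / [0.72(1 − 0.94)]
  = 0.2632 / 0.0432 = 6.0926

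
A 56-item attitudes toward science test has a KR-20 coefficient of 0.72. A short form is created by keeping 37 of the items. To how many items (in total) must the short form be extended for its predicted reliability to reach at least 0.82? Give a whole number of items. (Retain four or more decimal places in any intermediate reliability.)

100

Short-form reliability: n = 37/56 = 0.6607; r_37 = n·r/(1+(n−1)r) ≈ 0.6295
Then solve for n' with r_old = 0.6295, r_target = 0.82: n' = 0.82(1 − 0.6295)/[0.6295(1 − 0.82)] = 2.6812
Total items = 2.6812 × 37 = 99.20, rounded up to 100.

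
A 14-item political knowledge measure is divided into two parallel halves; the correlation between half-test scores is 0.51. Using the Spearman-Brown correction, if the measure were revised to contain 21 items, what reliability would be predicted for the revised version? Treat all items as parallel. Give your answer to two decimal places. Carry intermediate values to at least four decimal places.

First correct the split-half correlation to full-test reliability: r_full = 2 × 0.51 / (1 + 0.51) ≈ 0.6755
Then adjust to 21 items: n = 21/14 = 1.5000
r_new = n·r_full / (1 + (n − 1)·r_full) = 1.0132 / 1.3377 ≈ 0.7574

0.76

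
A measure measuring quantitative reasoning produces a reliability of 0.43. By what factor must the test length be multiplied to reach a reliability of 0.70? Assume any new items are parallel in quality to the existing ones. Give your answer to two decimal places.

3.09

Rearranging the Spearman-Brown formula for n,
n = r_target (1 − r_old) / [ r_old (1 − r_target) ]
n = 0.70 × (1 − 0.43) / [ 0.43 × (1 − 0.70) ]
n = 0.3990 / 0.1290 ≈ 3.0930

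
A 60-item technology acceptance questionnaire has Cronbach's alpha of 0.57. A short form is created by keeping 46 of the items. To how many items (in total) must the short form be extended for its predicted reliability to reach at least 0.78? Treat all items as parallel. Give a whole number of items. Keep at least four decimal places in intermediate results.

Short-form reliability: n = 46/60 = 0.7667; r_46 = n·r/(1+(n−1)r) ≈ 0.5040
Then solve for n' with r_old = 0.5040, r_target = 0.78: n' = 0.78(1 − 0.5040)/[0.5040(1 − 0.78)] = 3.4892
Items = 3.4892 × 46 ≈ 160.50 → 161

161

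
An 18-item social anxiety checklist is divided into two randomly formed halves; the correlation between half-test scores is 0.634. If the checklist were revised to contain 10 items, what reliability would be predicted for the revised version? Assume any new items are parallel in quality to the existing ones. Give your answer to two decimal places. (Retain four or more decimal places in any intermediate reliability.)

Spearman-Brown correction (n = 2): r_full = 2·0.634/(1 + 0.634) = 0.7760
Length factor from 18 to 10 items: n = 10/18 = 0.5556
r_new = n·r_full / (1 + (n − 1)·r_full) = 0.4311 / 0.6551 ≈ 0.6581

0.66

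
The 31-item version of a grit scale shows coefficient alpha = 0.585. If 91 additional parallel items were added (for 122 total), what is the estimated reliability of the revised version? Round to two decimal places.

The new length is 122/31 = 3.9355 times the old.
r_new = 3.9355·0.585 / [1 + (3.9355 − 1)·0.585]
r_new = 2.3023 / 2.7173 ≈ 0.8473

0.85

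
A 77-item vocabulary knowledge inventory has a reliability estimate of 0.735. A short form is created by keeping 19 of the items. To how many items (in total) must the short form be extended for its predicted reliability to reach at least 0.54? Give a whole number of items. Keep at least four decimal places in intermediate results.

First, r for the 19-item form: n = 19/77 = 0.2468, so r_19 = 0.2468·0.735/(1 + (0.2468 − 1)·0.735) = 0.4064
Length factor from the short form to reach 0.54: n' = 0.54(1 − 0.4064) / [0.4064(1 − 0.54)] ≈ 1.7147
Items = 1.7147 × 19 ≈ 32.58 → 33

33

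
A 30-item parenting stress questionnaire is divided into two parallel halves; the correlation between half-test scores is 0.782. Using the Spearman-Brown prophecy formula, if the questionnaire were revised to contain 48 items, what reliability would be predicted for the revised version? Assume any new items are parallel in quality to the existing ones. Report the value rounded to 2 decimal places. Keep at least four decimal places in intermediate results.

Full-test reliability from the split-half r: r_full = 2(0.782)/(1 + 0.782) = 0.8777
Then adjust to 48 items: n = 48/30 = 1.6000
r_new = n·r_full / (1 + (n − 1)·r_full) = 1.4043 / 1.5266 ≈ 0.9199

0.92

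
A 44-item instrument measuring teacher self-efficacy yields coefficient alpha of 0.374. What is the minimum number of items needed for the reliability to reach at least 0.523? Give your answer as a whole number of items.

81

n = [0.523 × 0.626] / [0.374 × 0.477]
  = 0.327398 / 0.178398 = 1.8352
1.8352 × 44 = 80.75 → 81 items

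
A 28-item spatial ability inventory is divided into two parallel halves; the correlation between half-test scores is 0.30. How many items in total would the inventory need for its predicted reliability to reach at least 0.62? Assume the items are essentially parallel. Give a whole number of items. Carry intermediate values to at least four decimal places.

54

r_full = 2(0.30)/(1 + 0.30) = 0.4615
n = r_tgt(1 − r_full) / [r_full(1 − r_tgt)] = 0.62 × 0.5385 / (0.4615 × 0.38) ≈ 1.9038
Required items = 1.9038 × 28 = 53.31, so 54 items.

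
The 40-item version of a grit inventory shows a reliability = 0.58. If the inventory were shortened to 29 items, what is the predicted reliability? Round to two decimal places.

0.50

Length ratio n = 29/40 = 0.725
Spearman-Brown: r_new = n·r / (1 + (n − 1)·r)
r_new = (0.725 × 0.58) / (1 + (0.725 − 1) × 0.58)
r_new = 0.4205 / 0.8405 ≈ 0.5003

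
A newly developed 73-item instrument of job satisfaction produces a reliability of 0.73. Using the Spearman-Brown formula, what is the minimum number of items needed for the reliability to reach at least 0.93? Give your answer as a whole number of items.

n = 0.93(1 − 0.73) / [0.73(1 − 0.93)]
  = 0.2511 / 0.0511 = 4.9139
So the test needs 4.9139 × 73 ≈ 358.71 items; rounding up, 359.

359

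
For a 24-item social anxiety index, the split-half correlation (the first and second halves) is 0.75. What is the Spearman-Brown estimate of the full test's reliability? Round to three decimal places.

0.857

Apply the Spearman-Brown correction with n = 2:
r_full = 2r_hh / (1 + r_hh) = 2 × 0.75 / (1 + 0.75)
       = 1.5000 / 1.7500 = 0.8571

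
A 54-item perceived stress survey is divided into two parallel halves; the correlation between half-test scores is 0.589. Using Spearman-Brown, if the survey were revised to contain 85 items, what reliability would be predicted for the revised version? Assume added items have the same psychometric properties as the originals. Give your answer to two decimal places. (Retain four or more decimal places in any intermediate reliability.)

0.82

Spearman-Brown correction (n = 2): r_full = 2·0.589/(1 + 0.589) = 0.7413
Then adjust to 85 items: n = 85/54 = 1.5741
r_new = n·r_full / (1 + (n − 1)·r_full) = 1.1669 / 1.4256 ≈ 0.8185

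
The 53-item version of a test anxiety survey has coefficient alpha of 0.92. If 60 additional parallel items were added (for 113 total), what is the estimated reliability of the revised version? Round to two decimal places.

n = 113/53 = 2.1321
Apply the Spearman-Brown prophecy formula, r' = nr / [1 + (n − 1)r]:
r_new = (2.1321 × 0.92) / (1 + (2.1321 − 1) × 0.92)
     = 1.9615 / 2.0415 = 0.9608

0.96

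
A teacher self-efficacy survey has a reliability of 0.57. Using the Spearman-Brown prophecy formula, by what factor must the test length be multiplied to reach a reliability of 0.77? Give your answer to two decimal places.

Spearman-Brown solved for the length factor n:
n = r_target (1 − r_old) / [ r_old (1 − r_target) ]
n = 0.77 × (1 − 0.57) / [ 0.57 × (1 − 0.77) ]
n = 0.3311 / 0.1311 ≈ 2.5256

2.53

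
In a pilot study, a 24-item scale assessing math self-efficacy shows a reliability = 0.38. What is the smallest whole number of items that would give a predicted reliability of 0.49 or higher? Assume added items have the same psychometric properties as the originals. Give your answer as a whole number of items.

38

Invert Spearman-Brown to solve for n:
n = r_target (1 − r_old) / [ r_old (1 − r_target) ]
n = [0.49 × 0.62] / [0.38 × 0.51]
n = 0.3038 / 0.1938 ≈ 1.5676
So the test needs 1.5676 × 24 ≈ 37.62 items; rounding up, 38.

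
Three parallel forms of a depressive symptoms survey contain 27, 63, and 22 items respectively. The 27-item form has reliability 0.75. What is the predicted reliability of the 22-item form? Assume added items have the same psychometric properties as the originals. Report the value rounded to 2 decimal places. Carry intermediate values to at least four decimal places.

Only the ratio of lengths matters: n = 22/27 = 0.8148
r_{22} = n·r / (1 + (n − 1)·r) = 0.6111 / 0.8611 ≈ 0.7097

0.71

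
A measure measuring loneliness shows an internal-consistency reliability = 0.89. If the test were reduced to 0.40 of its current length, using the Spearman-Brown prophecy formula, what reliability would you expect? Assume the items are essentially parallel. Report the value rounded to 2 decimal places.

r_new = (0.4 × 0.89) / (1 + (0.4 − 1) × 0.89)
r_new = 0.3560 / 0.4660 ≈ 0.7639

0.76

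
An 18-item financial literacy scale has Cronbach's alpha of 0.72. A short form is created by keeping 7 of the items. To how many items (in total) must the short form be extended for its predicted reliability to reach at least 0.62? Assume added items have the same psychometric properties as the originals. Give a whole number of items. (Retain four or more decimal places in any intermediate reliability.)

12

Short-form reliability: n = 7/18 = 0.3889; r_7 = n·r/(1+(n−1)r) ≈ 0.5000
Length factor from the short form to reach 0.62: n' = 0.62(1 − 0.5000) / [0.5000(1 − 0.62)] ≈ 1.6316
Items = 1.6316 × 7 ≈ 11.42 → 12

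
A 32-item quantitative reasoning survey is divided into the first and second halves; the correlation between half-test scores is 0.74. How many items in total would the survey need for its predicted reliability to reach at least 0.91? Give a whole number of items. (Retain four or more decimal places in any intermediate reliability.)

Corrected full-test reliability: r_full = 2 × 0.74 / (1 + 0.74) ≈ 0.8506
Solve Spearman-Brown for n: n = 0.91(1 − 0.8506) / [0.8506(1 − 0.91)] = 1.7759
Required items = 1.7759 × 32 = 56.83, so 57 items.

57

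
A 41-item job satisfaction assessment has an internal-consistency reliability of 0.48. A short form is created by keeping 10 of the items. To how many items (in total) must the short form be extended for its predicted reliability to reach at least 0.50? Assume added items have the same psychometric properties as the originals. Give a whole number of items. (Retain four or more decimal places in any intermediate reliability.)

First, r for the 10-item form: n = 10/41 = 0.2439, so r_10 = 0.2439·0.48/(1 + (0.2439 − 1)·0.48) = 0.1838
Then solve for n' with r_old = 0.1838, r_target = 0.50: n' = 0.50(1 − 0.1838)/[0.1838(1 − 0.50)] = 4.4407
Total items = 4.4407 × 10 = 44.41, rounded up to 45.

45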